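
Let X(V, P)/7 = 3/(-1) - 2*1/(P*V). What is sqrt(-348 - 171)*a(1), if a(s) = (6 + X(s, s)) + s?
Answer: -28*I*sqrt(519) ≈ -637.88*I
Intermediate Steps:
X(V, P) = -21 - 14/(P*V) (X(V, P) = 7*(3/(-1) - 2*1/(P*V)) = 7*(3*(-1) - 2*1/(P*V)) = 7*(-3 - 2/(P*V)) = -21 - 14/(P*V))
a(s) = -15 + s - 14/s**2 (a(s) = (6 + (-21 - 14/(s*s))) + s = (6 + (-21 - 14/s**2)) + s = (-15 - 14/s**2) + s = -15 + s - 14/s**2)
sqrt(-348 - 171)*a(1) = sqrt(-348 - 171)*(-15 + 1 - 14/1**2) = sqrt(-519)*(-15 + 1 - 14*1) = (I*sqrt(519))*(-15 + 1 - 14) = (I*sqrt(519))*(-28) = -28*I*sqrt(519)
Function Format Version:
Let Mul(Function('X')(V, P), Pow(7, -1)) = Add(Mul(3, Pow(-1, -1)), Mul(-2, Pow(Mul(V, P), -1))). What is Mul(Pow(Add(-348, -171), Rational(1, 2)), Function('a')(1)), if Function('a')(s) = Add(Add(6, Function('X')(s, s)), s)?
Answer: Mul(-28, I, Pow(519, Rational(1, 2))) ≈ Mul(-637.88, I)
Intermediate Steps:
Function('X')(V, P) = Add(-21, Mul(-14, Pow(P, -1), Pow(V, -1))) (Function('X')(V, P) = Mul(7, Add(Mul(3, Pow(-1, -1)), Mul(-2, Pow(Mul(V, P), -1)))) = Mul(7, Add(Mul(3, -1), Mul(-2, Pow(Mul(P, V), -1)))) = Mul(7, Add(-3, Mul(-2, Mul(Pow(P, -1), Pow(V, -1))))) = Mul(7, Add(-3, Mul(-2, Pow(P, -1), Pow(V, -1)))) = Add(-21, Mul(-14, Pow(P, -1), Pow(V, -1))))
Function('a')(s) = Add(-15, s, Mul(-14, Pow(s, -2))) (Function('a')(s) = Add(Add(6, Add(-21, Mul(-14, Pow(s, -1), Pow(s, -1)))), s) = Add(Add(6, Add(-21, Mul(-14, Pow(s, -2)))), s) = Add(Add(-15, Mul(-14, Pow(s, -2))), s) = Add(-15, s, Mul(-14, Pow(s, -2))))
Mul(Pow(Add(-348, -171), Rational(1, 2)), Function('a')(1)) = Mul(Pow(Add(-348, -171), Rational(1, 2)), Add(-15, 1, Mul(-14, Pow(1, -2)))) = Mul(Pow(-519, Rational(1, 2)), Add(-15, 1, Mul(-14, 1))) = Mul(Mul(I, Pow(519, Rational(1, 2))), Add(-15, 1, -14)) = Mul(Mul(I, Pow(519, Rational(1, 2))), -28) = Mul(-28, I, Pow(519, Rational(1, 2)))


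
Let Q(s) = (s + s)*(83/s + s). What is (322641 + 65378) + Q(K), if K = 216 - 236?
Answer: 388985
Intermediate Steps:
K = -20
Q(s) = 2*s*(s + 83/s) (Q(s) = (2*s)*(s + 83/s) = 2*s*(s + 83/s))
(322641 + 65378) + Q(K) = (322641 + 65378) + (166 + 2*(-20)²) = 388019 + (166 + 2*400) = 388019 + (166 + 800) = 388019 + 966 = 388985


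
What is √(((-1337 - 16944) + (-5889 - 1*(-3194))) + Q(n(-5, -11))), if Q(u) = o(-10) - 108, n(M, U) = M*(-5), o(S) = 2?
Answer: I*√21082 ≈ 145.2*I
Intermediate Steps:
n(M, U) = -5*M
Q(u) = -106 (Q(u) = 2 - 108 = -106)
√(((-1337 - 16944) + (-5889 - 1*(-3194))) + Q(n(-5, -11))) = √(((-1337 - 16944) + (-5889 - 1*(-3194))) - 106) = √((-18281 + (-5889 + 3194)) - 106) = √((-18281 - 2695) - 106) = √(-20976 - 106) = √(-21082) = I*√21082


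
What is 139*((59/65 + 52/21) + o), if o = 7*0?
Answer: 642041/1365 ≈ 470.36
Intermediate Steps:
o = 0
139*((59/65 + 52/21) + o) = 139*((59/65 + 52/21) + 0) = 139*(4619/1365 + 0) = 139*(4619/1365) = 642041/1365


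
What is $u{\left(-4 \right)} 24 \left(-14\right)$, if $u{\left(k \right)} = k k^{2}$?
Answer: $21504$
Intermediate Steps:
$u{\left(k \right)} = k^{3}$
$u{\left(-4 \right)} 24 \left(-14\right) = \left(-4\right)^{3} \cdot 24 \left(-14\right) = \left(-64\right) 24 \left(-14\right) = \left(-1536\right) \left(-14\right) = 21504$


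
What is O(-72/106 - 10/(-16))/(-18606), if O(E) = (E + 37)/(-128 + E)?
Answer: 3133/202042554 ≈ 1.5507e-5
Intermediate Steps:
O(E) = (37 + E)/(-128 + E)
O(-72/106 - 10/(-16))/(-18606) = ((37 + (-72/106 - 10/(-16)))/(-128 + (-72/106 - 10/(-16))))/(-18606) = ((37 + (-72*1/106 - 10*(-1/16)))/(-128 + (-72*1/106 - 10*(-1/16))))*(-1/18606) = ((37 + (-36/53 + 5/8))/(-128 + (-36/53 + 5/8)))*(-1/18606) = ((37 - 23/424)/(-128 - 23/424))*(-1/18606) = ((15665/424)/(-54295/424))*(-1/18606) = -424/54295*15665/424*(-1/18606) = -3133/10859*(-1/18606) = 3133/202042554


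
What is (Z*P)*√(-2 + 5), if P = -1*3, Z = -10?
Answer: 30*√3 ≈ 51.962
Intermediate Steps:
P = -3
(Z*P)*√(-2 + 5) = (-10*(-3))*√(-2 + 5) = 30*√3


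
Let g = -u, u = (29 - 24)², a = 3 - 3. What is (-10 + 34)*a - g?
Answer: 25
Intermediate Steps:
a = 0
u = 25 (u = 5² = 25)
g = -25 (g = -1*25 = -25)
(-10 + 34)*a - g = (-10 + 34)*0 - 1*(-25) = 24*0 + 25 = 0 + 25 = 25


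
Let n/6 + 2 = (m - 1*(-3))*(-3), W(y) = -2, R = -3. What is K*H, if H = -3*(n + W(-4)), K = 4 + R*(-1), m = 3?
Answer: 2562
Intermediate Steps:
n = -120 (n = -12 + 6*((3 - 1*(-3))*(-3)) = -12 + 6*((3 + 3)*(-3)) = -12 + 6*(6*(-3)) = -12 + 6*(-18) = -12 - 108 = -120)
K = 7 (K = 4 - 3*(-1) = 4 + 3 = 7)
H = 366 (H = -3*(-120 - 2) = -3*(-122) = 366)
K*H = 7*366 = 2562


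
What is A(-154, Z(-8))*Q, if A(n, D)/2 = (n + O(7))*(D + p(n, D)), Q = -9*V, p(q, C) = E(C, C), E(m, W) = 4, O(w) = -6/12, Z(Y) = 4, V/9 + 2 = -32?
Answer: -6807888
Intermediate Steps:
V = -306 (V = -18 + 9*(-32) = -18 - 288 = -306)
O(w) = -1/2 (O(w) = -6*1/12 = -1/2)
p(q, C) = 4
Q = 2754 (Q = -9*(-306) = 2754)
A(n, D) = 2*(4 + D)*(-1/2 + n) (A(n, D) = 2*((n - 1/2)*(D + 4)) = 2*((-1/2 + n)*(4 + D)) = 2*((4 + D)*(-1/2 + n)) = 2*(4 + D)*(-1/2 + n))
A(-154, Z(-8))*Q = (-4 - 1*4 + 8*(-154) + 2*4*(-154))*2754 = (-4 - 4 - 1232 - 1232)*2754 = -2472*2754 = -6807888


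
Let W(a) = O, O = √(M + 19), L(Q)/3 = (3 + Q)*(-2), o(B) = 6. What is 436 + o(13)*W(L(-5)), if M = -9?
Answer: 436 + 6*√10 ≈ 454.97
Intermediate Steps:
L(Q) = -18 - 6*Q (L(Q) = 3*((3 + Q)*(-2)) = 3*(-6 - 2*Q) = -18 - 6*Q)
O = √10 (O = √(-9 + 19) = √10 ≈ 3.1623)
W(a) = √10
436 + o(13)*W(L(-5)) = 436 + 6*√10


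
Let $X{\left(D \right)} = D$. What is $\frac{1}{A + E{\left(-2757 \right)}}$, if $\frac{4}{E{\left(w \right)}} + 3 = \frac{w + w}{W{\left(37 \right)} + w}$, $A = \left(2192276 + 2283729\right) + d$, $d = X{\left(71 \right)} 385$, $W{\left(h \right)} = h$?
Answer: $\frac{1323}{5957913380} \approx 2.2206 \cdot 10^{-7}$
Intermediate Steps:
$d = 27335$ ($d = 71 \cdot 385 = 27335$)
$A = 4503340$ ($A = \left(2192276 + 2283729\right) + 27335 = 4476005 + 27335 = 4503340$)
$E{\left(w \right)} = \frac{4}{-3 + \frac{2 w}{37 + w}}$ ($E{\left(w \right)} = \frac{4}{-3 + \frac{w + w}{37 + w}} = \frac{4}{-3 + \frac{2 w}{37 + w}}$)
$\frac{1}{A + E{\left(-2757 \right)}} = \frac{1}{4503340 + \frac{4 \left(-37 - -2757\right)}{111 - 2757}} = \frac{1}{4503340 + \frac{4 \left(-37 + 2757\right)}{-2646}} = \frac{1}{4503340 + 4 \left(- \frac{1}{2646}\right) 2720} = \frac{1}{4503340 - \frac{5440}{1323}} = \frac{1}{\frac{5957913380}{1323}} = \frac{1323}{5957913380}$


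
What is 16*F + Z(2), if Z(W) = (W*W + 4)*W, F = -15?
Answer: -224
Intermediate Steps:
Z(W) = W*(4 + W²) (Z(W) = (W² + 4)*W = (4 + W²)*W = W*(4 + W²))
16*F + Z(2) = 16*(-15) + 2*(4 + 2²) = -240 + 2*(4 + 4) = -240 + 2*8 = -240 + 16 = -224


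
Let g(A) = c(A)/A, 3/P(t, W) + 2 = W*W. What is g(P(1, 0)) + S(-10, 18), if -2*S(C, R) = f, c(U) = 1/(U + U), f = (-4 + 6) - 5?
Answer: 31/18 ≈ 1.7222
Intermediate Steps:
f = -3 (f = 2 - 5 = -3)
P(t, W) = 3/(-2 + W**2) (P(t, W) = 3/(-2 + W*W) = 3/(-2 + W**2))
c(U) = 1/(2*U)
S(C, R) = 3/2 (S(C, R) = -1/2*(-3) = 3/2)
g(A) = 1/(2*A**2) (g(A) = (1/(2*A))/A = 1/(2*A**2))
g(P(1, 0)) + S(-10, 18) = 1/(2*(3/(-2 + 0**2))**2) + 3/2 = 1/(2*(3/(-2 + 0))**2) + 3/2 = 1/(2*(3/(-2))**2) + 3/2 = 1/(2*(3*(-1/2))**2) + 3/2 = 1/(2*(-3/2)**2) + 3/2 = (1/2)*(4/9) + 3/2 = 2/9 + 3/2 = 31/18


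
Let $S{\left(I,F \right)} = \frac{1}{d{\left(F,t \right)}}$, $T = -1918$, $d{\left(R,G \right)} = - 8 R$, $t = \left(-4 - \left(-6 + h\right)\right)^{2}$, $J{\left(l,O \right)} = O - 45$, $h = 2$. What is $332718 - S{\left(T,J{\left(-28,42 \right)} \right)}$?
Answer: $\frac{7985231}{24} \approx 3.3272 \cdot 10^{5}$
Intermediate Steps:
$J{\left(l,O \right)} = -45 + O$
$t = 0$ ($t = \left(-4 + \left(6 - 2\right)\right)^{2} = \left(-4 + 4\right)^{2} = 0^{2} = 0$)
$S{\left(I,F \right)} = - \frac{1}{8 F}$ ($S{\left(I,F \right)} = \frac{1}{\left(-8\right) F} = - \frac{1}{8 F}$)
$332718 - S{\left(T,J{\left(-28,42 \right)} \right)} = 332718 - - \frac{1}{8 \left(-45 + 42\right)} = 332718 - - \frac{1}{8 \left(-3\right)} = 332718 - \left(- \frac{1}{8}\right) \left(- \frac{1}{3}\right) = 332718 - \frac{1}{24} = \frac{7985231}{24}$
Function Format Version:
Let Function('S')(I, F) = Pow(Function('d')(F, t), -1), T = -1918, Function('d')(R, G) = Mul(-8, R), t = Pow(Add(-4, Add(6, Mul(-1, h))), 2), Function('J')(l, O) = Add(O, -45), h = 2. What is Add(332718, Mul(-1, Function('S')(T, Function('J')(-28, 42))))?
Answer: Rational(7985231, 24) ≈ 3.3272e+5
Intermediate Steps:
Function('J')(l, O) = Add(-45, O)
t = 0 (t = Pow(Add(-4, Add(6, Mul(-1, 2))), 2) = Pow(Add(-4, Add(6, -2)), 2) = Pow(Add(-4, 4), 2) = Pow(0, 2) = 0)
Function('S')(I, F) = Mul(Rational(-1, 8), Pow(F, -1)) (Function('S')(I, F) = Pow(Mul(-8, F), -1) = Mul(Rational(-1, 8), Pow(F, -1)))
Add(332718, Mul(-1, Function('S')(T, Function('J')(-28, 42)))) = Add(332718, Mul(-1, Mul(Rational(-1, 8), Pow(Add(-45, 42), -1)))) = Add(332718, Mul(-1, Mul(Rational(-1, 8), Pow(-3, -1)))) = Add(332718, Mul(-1, Mul(Rational(-1, 8), Rational(-1, 3)))) = Add(332718, Mul(-1, Rational(1, 24))) = Add(332718, Rational(-1, 24)) = Rational(7985231, 24)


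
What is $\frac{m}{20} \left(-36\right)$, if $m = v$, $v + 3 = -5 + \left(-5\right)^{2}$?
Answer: $- \frac{153}{5} \approx -30.6$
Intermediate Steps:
$v = 17$ ($v = -3 - \left(5 - \left(-5\right)^{2}\right) = -3 + \left(-5 + 25\right) = -3 + 20 = 17$)
$m = 17$
$\frac{m}{20} \left(-36\right) = \frac{17}{20} \left(-36\right) = - \frac{153}{5}$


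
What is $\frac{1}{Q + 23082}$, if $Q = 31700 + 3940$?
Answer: $\frac{1}{58722} \approx 1.7029 \cdot 10^{-5}$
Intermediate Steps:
$Q = 35640$
$\frac{1}{Q + 23082} = \frac{1}{35640 + 23082} = \frac{1}{58722}$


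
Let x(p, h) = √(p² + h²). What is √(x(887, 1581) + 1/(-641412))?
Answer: √(-17817 + 11428037604*√3286330)/106902 ≈ 42.577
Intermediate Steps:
x(p, h) = √(h² + p²)
√(x(887, 1581) + 1/(-641412)) = √(√(1581² + 887²) + 1/(-641412)) = √(√(2499561 + 786769) - 1/641412) = √(√3286330 - 1/641412) = √(-1/641412 + √3286330)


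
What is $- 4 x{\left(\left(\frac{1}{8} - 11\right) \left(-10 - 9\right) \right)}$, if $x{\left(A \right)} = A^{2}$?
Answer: $- \frac{2732409}{16} \approx -1.7078 \cdot 10^{5}$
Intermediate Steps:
$- 4 x{\left(\left(\frac{1}{8} - 11\right) \left(-10 - 9\right) \right)} = - 4 \left(\left(\frac{1}{8} - 11\right) \left(-10 - 9\right)\right)^{2} = - 4 \left(\left(\frac{1}{8} - 11\right) \left(-19\right)\right)^{2} = - 4 \left(\left(- \frac{87}{8}\right) \left(-19\right)\right)^{2} = - 4 \left(\frac{1653}{8}\right)^{2} = \left(-4\right) \frac{2732409}{64} = - \frac{2732409}{16}$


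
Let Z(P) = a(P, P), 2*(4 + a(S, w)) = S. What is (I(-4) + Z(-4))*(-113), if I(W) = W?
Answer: 1130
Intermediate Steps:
a(S, w) = -4 + S/2
Z(P) = -4 + P/2
(I(-4) + Z(-4))*(-113) = (-4 + (-4 + (1/2)*(-4)))*(-113) = (-4 + (-4 - 2))*(-113) = (-4 - 6)*(-113) = -10*(-113) = 1130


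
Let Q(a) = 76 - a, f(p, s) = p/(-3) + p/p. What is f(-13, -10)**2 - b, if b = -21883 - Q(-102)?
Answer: 198805/9 ≈ 22089.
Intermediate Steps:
f(p, s) = 1 - p/3 (f(p, s) = p*(-1/3) + 1 = -p/3 + 1 = 1 - p/3)
b = -22061 (b = -21883 - (76 - 1*(-102)) = -21883 - (76 + 102) = -21883 - 1*178 = -21883 - 178 = -22061)
f(-13, -10)**2 - b = (1 - 1/3*(-13))**2 - 1*(-22061) = (1 + 13/3)**2 + 22061 = (16/3)**2 + 22061 = 256/9 + 22061 = 198805/9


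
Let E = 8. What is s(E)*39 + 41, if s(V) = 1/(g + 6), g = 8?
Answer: 613/14 ≈ 43.786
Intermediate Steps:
s(V) = 1/14 (s(V) = 1/(8 + 6) = 1/14)
s(E)*39 + 41 = (1/14)*39 + 41 = 39/14 + 41 = 613/14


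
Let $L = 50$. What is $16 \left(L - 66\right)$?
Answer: $-256$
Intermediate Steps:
$16 \left(L - 66\right) = 16 \left(50 - 66\right) = 16 \left(-16\right) = -256$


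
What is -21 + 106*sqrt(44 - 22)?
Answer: -21 + 106*sqrt(22) ≈ 476.18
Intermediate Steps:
-21 + 106*sqrt(44 - 22) = -21 + 106*sqrt(22)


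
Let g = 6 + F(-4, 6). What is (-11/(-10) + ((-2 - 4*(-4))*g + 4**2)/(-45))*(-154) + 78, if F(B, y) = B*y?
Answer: -40457/45 ≈ -899.04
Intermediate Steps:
g = -18 (g = 6 - 4*6 = 6 - 24 = -18)
(-11/(-10) + ((-2 - 4*(-4))*g + 4**2)/(-45))*(-154) + 78 = (-11/(-10) + ((-2 - 4*(-4))*(-18) + 4**2)/(-45))*(-154) + 78 = (-11*(-1/10) + ((-2 + 16)*(-18) + 16)*(-1/45))*(-154) + 78 = (11/10 + (14*(-18) + 16)*(-1/45))*(-154) + 78 = (11/10 + (-252 + 16)*(-1/45))*(-154) + 78 = (11/10 - 236*(-1/45))*(-154) + 78 = (11/10 + 236/45)*(-154) + 78 = (571/90)*(-154) + 78 = -43967/45 + 78 = -40457/45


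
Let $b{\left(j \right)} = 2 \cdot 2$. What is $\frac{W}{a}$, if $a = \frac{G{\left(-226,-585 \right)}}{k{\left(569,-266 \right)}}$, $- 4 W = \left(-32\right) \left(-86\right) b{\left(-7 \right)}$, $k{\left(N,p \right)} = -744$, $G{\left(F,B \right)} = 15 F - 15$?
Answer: $- \frac{682496}{1135} \approx -601.32$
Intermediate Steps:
$G{\left(F,B \right)} = -15 + 15 F$
$b{\left(j \right)} = 4$
$W = -2752$ ($W = - \frac{\left(-32\right) \left(-86\right) 4}{4} = - \frac{2752 \cdot 4}{4} = \left(- \frac{1}{4}\right) 11008 = -2752$)
$a = \frac{1135}{248}$ ($a = \frac{-15 + 15 \left(-226\right)}{-744} = \left(-15 - 3390\right) \left(- \frac{1}{744}\right) = \left(-3405\right) \left(- \frac{1}{744}\right) = \frac{1135}{248} \approx 4.5766$)
$\frac{W}{a} = - \frac{2752}{\frac{1135}{248}} = \left(-2752\right) \frac{248}{1135} = - \frac{682496}{1135}$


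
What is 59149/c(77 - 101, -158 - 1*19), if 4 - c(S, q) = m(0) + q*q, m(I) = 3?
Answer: -59149/31328 ≈ -1.8881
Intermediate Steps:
c(S, q) = 1 - q² (c(S, q) = 4 - (3 + q*q) = 4 - (3 + q²) = 4 + (-3 - q²) = 1 - q²)
59149/c(77 - 101, -158 - 1*19) = 59149/(1 - (-158 - 1*19)²) = 59149/(1 - (-158 - 19)²) = 59149/(1 - 1*(-177)²) = 59149/(1 - 1*31329) = 59149/(1 - 31329) = 59149/(-31328) = 59149*(-1/31328) = -59149/31328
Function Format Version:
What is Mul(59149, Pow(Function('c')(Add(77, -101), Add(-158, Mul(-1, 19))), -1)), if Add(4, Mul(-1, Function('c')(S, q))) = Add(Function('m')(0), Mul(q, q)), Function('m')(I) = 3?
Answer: Rational(-59149, 31328) ≈ -1.8881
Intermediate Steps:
Function('c')(S, q) = Add(1, Mul(-1, Pow(q, 2))) (Function('c')(S, q) = Add(4, Mul(-1, Add(3, Mul(q, q)))) = Add(4, Mul(-1, Add(3, Pow(q, 2)))) = Add(4, Add(-3, Mul(-1, Pow(q, 2)))) = Add(1, Mul(-1, Pow(q, 2))))
Mul(59149, Pow(Function('c')(Add(77, -101), Add(-158, Mul(-1, 19))), -1)) = Mul(59149, Pow(Add(1, Mul(-1, Pow(Add(-158, Mul(-1, 19)), 2))), -1)) = Mul(59149, Pow(Add(1, Mul(-1, Pow(Add(-158, -19), 2))), -1)) = Mul(59149, Pow(Add(1, Mul(-1, Pow(-177, 2))), -1)) = Mul(59149, Pow(Add(1, Mul(-1, 31329)), -1)) = Mul(59149, Pow(Add(1, -31329), -1)) = Mul(59149, Pow(-31328, -1)) = Mul(59149, Rational(-1, 31328)) = Rational(-59149, 31328)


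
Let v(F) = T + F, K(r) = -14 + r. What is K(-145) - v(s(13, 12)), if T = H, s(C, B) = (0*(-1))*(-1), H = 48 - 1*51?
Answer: -156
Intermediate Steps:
H = -3 (H = 48 - 51 = -3)
s(C, B) = 0 (s(C, B) = 0*(-1) = 0)
T = -3
v(F) = -3 + F
K(-145) - v(s(13, 12)) = (-14 - 145) - (-3 + 0) = -159 - 1*(-3) = -159 + 3 = -156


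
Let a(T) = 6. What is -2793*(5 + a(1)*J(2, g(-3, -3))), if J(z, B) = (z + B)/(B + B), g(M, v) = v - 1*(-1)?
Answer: -13965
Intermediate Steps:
g(M, v) = 1 + v (g(M, v) = v + 1 = 1 + v)
J(z, B) = (B + z)/(2*B) (J(z, B) = (B + z)/((2*B)) = (B + z)*(1/(2*B)) = (B + z)/(2*B))
-2793*(5 + a(1)*J(2, g(-3, -3))) = -2793*(5 + 6*(((1 - 3) + 2)/(2*(1 - 3)))) = -2793*(5 + 6*((½)*(-2 + 2)/(-2))) = -2793*(5 + 6*((½)*(-½)*0)) = -2793*(5 + 6*0) = -2793*(5 + 0) = -2793*5 = -13965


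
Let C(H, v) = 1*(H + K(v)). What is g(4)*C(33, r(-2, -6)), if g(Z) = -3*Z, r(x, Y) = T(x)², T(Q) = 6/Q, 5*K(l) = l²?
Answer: -2952/5 ≈ -590.40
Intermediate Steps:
K(l) = l²/5
r(x, Y) = 36/x² (r(x, Y) = (6/x)² = 36/x²)
C(H, v) = H + v²/5 (C(H, v) = 1*(H + v²/5) = H + v²/5)
g(4)*C(33, r(-2, -6)) = (-3*4)*(33 + (36/(-2)²)²/5) = -12*(33 + (36*(¼))²/5) = -12*(33 + (⅕)*9²) = -12*(33 + (⅕)*81) = -12*(33 + 81/5) = -12*246/5 = -2952/5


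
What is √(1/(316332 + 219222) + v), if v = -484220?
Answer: I*√15431450449547774/178518 ≈ 695.86*I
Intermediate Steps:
√(1/(316332 + 219222) + v) = √(1/(316332 + 219222) - 484220) = √(1/535554 - 484220) = √(-259325957879/535554) = I*√15431450449547774/178518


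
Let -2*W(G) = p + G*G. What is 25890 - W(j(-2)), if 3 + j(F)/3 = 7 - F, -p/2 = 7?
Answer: 26045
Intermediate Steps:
p = -14 (p = -2*7 = -14)
j(F) = 12 - 3*F (j(F) = -9 + 3*(7 - F) = -9 + (21 - 3*F) = 12 - 3*F)
W(G) = 7 - G²/2 (W(G) = -(-14 + G*G)/2 = -(-14 + G²)/2 = 7 - G²/2)
25890 - W(j(-2)) = 25890 - (7 - (12 - 3*(-2))²/2) = 25890 - (7 - (12 + 6)²/2) = 25890 - (7 - ½*18²) = 25890 - (7 - ½*324) = 25890 - (7 - 162) = 25890 - 1*(-155) = 25890 + 155 = 26045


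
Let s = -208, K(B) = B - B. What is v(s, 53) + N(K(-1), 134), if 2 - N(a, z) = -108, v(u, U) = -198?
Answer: -88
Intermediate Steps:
K(B) = 0
N(a, z) = 110 (N(a, z) = 2 - 1*(-108) = 2 + 108 = 110)
v(s, 53) + N(K(-1), 134) = -198 + 110 = -88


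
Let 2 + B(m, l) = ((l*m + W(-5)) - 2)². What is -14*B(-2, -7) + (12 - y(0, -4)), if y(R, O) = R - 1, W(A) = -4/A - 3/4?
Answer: -398367/200 ≈ -1991.8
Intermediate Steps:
W(A) = -¾ - 4/A (W(A) = -4/A - 3*¼ = -4/A - ¾ = -¾ - 4/A)
B(m, l) = -2 + (-39/20 + l*m)² (B(m, l) = -2 + ((l*m + (-¾ - 4/(-5))) - 2)² = -2 + ((l*m + (-¾ - 4*(-⅕))) - 2)² = -2 + ((l*m + (-¾ + ⅘)) - 2)² = -2 + ((l*m + 1/20) - 2)² = -2 + ((1/20 + l*m) - 2)² = -2 + (-39/20 + l*m)²)
y(R, O) = -1 + R
-14*B(-2, -7) + (12 - y(0, -4)) = -14*(-2 + (-39 + 20*(-7)*(-2))²/400) + (12 - (-1 + 0)) = -14*(-2 + (-39 + 280)²/400) + (12 - 1*(-1)) = -14*(-2 + (1/400)*241²) + (12 + 1) = -14*(-2 + (1/400)*58081) + 13 = -14*(-2 + 58081/400) + 13 = -14*57281/400 + 13 = -400967/200 + 13 = -398367/200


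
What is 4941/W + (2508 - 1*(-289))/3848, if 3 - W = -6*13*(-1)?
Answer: -6267731/96200 ≈ -65.153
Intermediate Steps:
W = -75 (W = 3 - (-6*13)*(-1) = 3 - (-78)*(-1) = 3 - 1*78 = 3 - 78 = -75)
4941/W + (2508 - 1*(-289))/3848 = 4941/(-75) + (2508 - 1*(-289))/3848 = 4941*(-1/75) + (2508 + 289)*(1/3848) = -1647/25 + 2797*(1/3848) = -1647/25 + 2797/3848 = -6267731/96200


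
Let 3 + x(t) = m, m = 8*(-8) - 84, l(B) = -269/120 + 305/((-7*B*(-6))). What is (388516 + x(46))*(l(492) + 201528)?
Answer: 134773288925629/1722 ≈ 7.8266e+10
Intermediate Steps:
l(B) = -269/120 + 305/(42*B) (l(B) = -269*1/120 + 305/((42*B)) = -269/120 + 305*(1/(42*B)) = -269/120 + 305/(42*B))
m = -148 (m = -64 - 84 = -148)
x(t) = -151 (x(t) = -3 - 148 = -151)
(388516 + x(46))*(l(492) + 201528) = (388516 - 151)*((1/840)*(6100 - 1883*492)/492 + 201528) = 388365*((1/840)*(1/492)*(6100 - 926436) + 201528) = 388365*((1/840)*(1/492)*(-920336) + 201528) = 388365*(-57521/25830 + 201528) = 388365*(5205410719/25830) = 134773288925629/1722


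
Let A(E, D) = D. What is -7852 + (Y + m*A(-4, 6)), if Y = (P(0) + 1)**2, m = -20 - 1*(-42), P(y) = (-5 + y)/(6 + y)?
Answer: -277919/36 ≈ -7720.0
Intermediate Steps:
P(y) = (-5 + y)/(6 + y)
m = 22 (m = -20 + 42 = 22)
Y = 1/36 (Y = ((-5 + 0)/(6 + 0) + 1)**2 = (-5/6 + 1)**2 = (1/6)**2 = 1/36 ≈ 0.027778)
-7852 + (Y + m*A(-4, 6)) = -7852 + (1/36 + 22*6) = -7852 + (1/36 + 132) = -7852 + 4753/36 = -277919/36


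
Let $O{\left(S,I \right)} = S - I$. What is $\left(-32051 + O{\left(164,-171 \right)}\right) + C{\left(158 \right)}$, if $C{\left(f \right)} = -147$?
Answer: $-31863$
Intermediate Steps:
$\left(-32051 + O{\left(164,-171 \right)}\right) + C{\left(158 \right)} = \left(-32051 + \left(164 - -171\right)\right) - 147 = \left(-32051 + \left(164 + 171\right)\right) - 147 = \left(-32051 + 335\right) - 147 = -31716 - 147 = -31863$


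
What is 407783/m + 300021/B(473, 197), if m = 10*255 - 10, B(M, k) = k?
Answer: 842386591/500380 ≈ 1683.5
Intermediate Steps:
m = 2540 (m = 2550 - 10 = 2540)
407783/m + 300021/B(473, 197) = 407783/2540 + 300021/197 = 842386591/500380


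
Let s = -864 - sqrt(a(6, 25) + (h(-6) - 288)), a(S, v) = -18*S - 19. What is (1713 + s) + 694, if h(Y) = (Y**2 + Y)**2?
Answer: 1543 - sqrt(485) ≈ 1521.0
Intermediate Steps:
h(Y) = (Y + Y**2)**2
a(S, v) = -19 - 18*S
s = -864 - sqrt(485) (s = -864 - sqrt((-19 - 18*6) + ((-6)**2*(1 - 6)**2 - 288)) = -864 - sqrt((-19 - 108) + (36*(-5)**2 - 288)) = -864 - sqrt(-127 + (36*25 - 288)) = -864 - sqrt(-127 + (900 - 288)) = -864 - sqrt(-127 + 612) = -864 - sqrt(485) ≈ -886.02)
(1713 + s) + 694 = (1713 + (-864 - sqrt(485))) + 694 = (849 - sqrt(485)) + 694 = 1543 - sqrt(485)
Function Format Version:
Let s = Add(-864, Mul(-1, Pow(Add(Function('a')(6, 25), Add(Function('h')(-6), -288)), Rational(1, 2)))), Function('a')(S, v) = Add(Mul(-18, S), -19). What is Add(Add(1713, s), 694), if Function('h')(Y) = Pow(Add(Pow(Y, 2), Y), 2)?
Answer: Add(1543, Mul(-1, Pow(485, Rational(1, 2)))) ≈ 1521.0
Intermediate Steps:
Function('h')(Y) = Pow(Add(Y, Pow(Y, 2)), 2)
Function('a')(S, v) = Add(-19, Mul(-18, S))
s = Add(-864, Mul(-1, Pow(485, Rational(1, 2)))) (s = Add(-864, Mul(-1, Pow(Add(Add(-19, Mul(-18, 6)), Add(Mul(Pow(-6, 2), Pow(Add(1, -6), 2)), -288)), Rational(1, 2)))) = Add(-864, Mul(-1, Pow(Add(Add(-19, -108), Add(Mul(36, Pow(-5, 2)), -288)), Rational(1, 2)))) = Add(-864, Mul(-1, Pow(Add(-127, Add(Mul(36, 25), -288)), Rational(1, 2)))) = Add(-864, Mul(-1, Pow(Add(-127, Add(900, -288)), Rational(1, 2)))) = Add(-864, Mul(-1, Pow(Add(-127, 612), Rational(1, 2)))) = Add(-864, Mul(-1, Pow(485, Rational(1, 2)))) ≈ -886.02)
Add(Add(1713, s), 694) = Add(Add(1713, Add(-864, Mul(-1, Pow(485, Rational(1, 2))))), 694) = Add(Add(849, Mul(-1, Pow(485, Rational(1, 2)))), 694) = Add(1543, Mul(-1, Pow(485, Rational(1, 2))))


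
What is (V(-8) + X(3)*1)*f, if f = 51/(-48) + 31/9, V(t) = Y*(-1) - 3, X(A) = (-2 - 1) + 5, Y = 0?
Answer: -343/144 ≈ -2.3819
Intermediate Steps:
X(A) = 2 (X(A) = -3 + 5 = 2)
V(t) = -3 (V(t) = 0*(-1) - 3 = 0 - 3 = -3)
f = 343/144 (f = 51*(-1/48) + 31*(⅑) = -17/16 + 31/9 = 343/144 ≈ 2.3819)
(V(-8) + X(3)*1)*f = (-3 + 2*1)*(343/144) = (-3 + 2)*(343/144) = -1*343/144 = -343/144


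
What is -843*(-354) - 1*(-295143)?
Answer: 593565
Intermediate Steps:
-843*(-354) - 1*(-295143) = 298422 + 295143 = 593565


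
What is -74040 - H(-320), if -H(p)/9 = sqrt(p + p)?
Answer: -74040 + 72*I*sqrt(10) ≈ -74040.0 + 227.68*I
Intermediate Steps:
H(p) = -9*sqrt(2)*sqrt(p) (H(p) = -9*sqrt(p + p) = -9*sqrt(2)*sqrt(p))
-74040 - H(-320) = -74040 - (-9)*sqrt(2)*sqrt(-320) = -74040 - (-9)*sqrt(2)*8*I*sqrt(5) = -74040 - (-72)*I*sqrt(10) = -74040 + 72*I*sqrt(10)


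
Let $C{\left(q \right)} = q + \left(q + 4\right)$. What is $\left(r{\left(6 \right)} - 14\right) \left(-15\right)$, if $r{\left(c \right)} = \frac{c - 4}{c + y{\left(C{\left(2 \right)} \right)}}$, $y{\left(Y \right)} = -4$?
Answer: $195$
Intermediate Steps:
$C{\left(q \right)} = 4 + 2 q$ ($C{\left(q \right)} = q + \left(4 + q\right) = 4 + 2 q$)
$r{\left(c \right)} = 1$ ($r{\left(c \right)} = \frac{c - 4}{c - 4} = \frac{-4 + c}{-4 + c} = 1$)
$\left(r{\left(6 \right)} - 14\right) \left(-15\right) = \left(1 - 14\right) \left(-15\right) = \left(-13\right) \left(-15\right) = 195$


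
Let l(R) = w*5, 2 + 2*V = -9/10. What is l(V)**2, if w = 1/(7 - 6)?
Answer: 25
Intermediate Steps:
w = 1 (w = 1/1 = 1)
V = -29/20 (V = -1 + (-9/10)/2 = -1 + (-9*1/10)/2 = -1 + (1/2)*(-9/10) = -1 - 9/20 = -29/20 ≈ -1.4500)
l(R) = 5 (l(R) = 1*5 = 5)
l(V)**2 = 5**2 = 25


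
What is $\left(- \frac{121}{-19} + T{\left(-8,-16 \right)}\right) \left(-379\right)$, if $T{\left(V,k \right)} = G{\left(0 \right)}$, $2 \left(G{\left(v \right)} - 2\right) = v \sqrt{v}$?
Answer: $- \frac{60261}{19} \approx -3171.6$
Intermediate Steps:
$G{\left(v \right)} = 2 + \frac{v^{\frac{3}{2}}}{2}$ ($G{\left(v \right)} = 2 + \frac{v \sqrt{v}}{2} = 2 + \frac{v^{\frac{3}{2}}}{2}$)
$T{\left(V,k \right)} = 2$ ($T{\left(V,k \right)} = 2 + \frac{0^{\frac{3}{2}}}{2} = 2 + \frac{1}{2} \cdot 0 = 2 + 0 = 2$)
$\left(- \frac{121}{-19} + T{\left(-8,-16 \right)}\right) \left(-379\right) = \left(- \frac{121}{-19} + 2\right) \left(-379\right) = \left(\left(-121\right) \left(- \frac{1}{19}\right) + 2\right) \left(-379\right) = \left(\frac{121}{19} + 2\right) \left(-379\right) = \frac{159}{19} \left(-379\right) = - \frac{60261}{19}$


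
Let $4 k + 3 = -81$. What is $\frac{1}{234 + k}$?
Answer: $\frac{1}{213} \approx 0.0046948$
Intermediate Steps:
$k = -21$ ($k = - \frac{3}{4} + \frac{1}{4} \left(-81\right) = - \frac{3}{4} - \frac{81}{4} = -21$)
$\frac{1}{234 + k} = \frac{1}{234 - 21} = \frac{1}{213}$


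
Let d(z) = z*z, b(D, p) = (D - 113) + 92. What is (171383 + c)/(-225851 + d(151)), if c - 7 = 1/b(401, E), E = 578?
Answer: -65128201/77159000 ≈ -0.84408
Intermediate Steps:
b(D, p) = -21 + D (b(D, p) = (-113 + D) + 92 = -21 + D)
d(z) = z**2
c = 2661/380 (c = 7 + 1/(-21 + 401) = 7 + 1/380 = 2661/380 ≈ 7.0026)
(171383 + c)/(-225851 + d(151)) = (171383 + 2661/380)/(-225851 + 151**2) = 65128201/(380*(-225851 + 22801)) = (65128201/380)/(-203050) = (65128201/380)*(-1/203050) = -65128201/77159000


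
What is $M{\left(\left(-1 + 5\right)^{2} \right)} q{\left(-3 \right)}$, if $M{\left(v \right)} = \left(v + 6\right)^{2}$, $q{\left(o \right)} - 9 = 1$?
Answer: $4840$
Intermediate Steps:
$q{\left(o \right)} = 10$ ($q{\left(o \right)} = 9 + 1 = 10$)
$M{\left(v \right)} = \left(6 + v\right)^{2}$
$M{\left(\left(-1 + 5\right)^{2} \right)} q{\left(-3 \right)} = \left(6 + \left(-1 + 5\right)^{2}\right)^{2} \cdot 10 = \left(6 + 4^{2}\right)^{2} \cdot 10 = \left(6 + 16\right)^{2} \cdot 10 = 22^{2} \cdot 10 = 484 \cdot 10 = 4840$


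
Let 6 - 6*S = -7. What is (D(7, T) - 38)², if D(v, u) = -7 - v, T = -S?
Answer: 2704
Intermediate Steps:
S = 13/6 (S = 1 - ⅙*(-7) = 1 + 7/6 = 13/6 ≈ 2.1667)
T = -13/6 (T = -1*13/6 = -13/6 ≈ -2.1667)
(D(7, T) - 38)² = ((-7 - 1*7) - 38)² = ((-7 - 7) - 38)² = (-14 - 38)² = (-52)² = 2704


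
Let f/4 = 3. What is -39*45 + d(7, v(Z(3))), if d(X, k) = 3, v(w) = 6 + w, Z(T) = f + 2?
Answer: -1752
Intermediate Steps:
f = 12 (f = 4*3 = 12)
Z(T) = 14 (Z(T) = 12 + 2 = 14)
-39*45 + d(7, v(Z(3))) = -39*45 + 3 = -1755 + 3 = -1752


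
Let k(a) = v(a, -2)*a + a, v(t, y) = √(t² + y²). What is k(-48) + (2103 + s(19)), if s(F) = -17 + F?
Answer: 2057 - 96*√577 ≈ -249.00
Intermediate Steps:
k(a) = a + a*√(4 + a²) (k(a) = √(a² + (-2)²)*a + a = √(a² + 4)*a + a = √(4 + a²)*a + a = a*√(4 + a²) + a = a + a*√(4 + a²))
k(-48) + (2103 + s(19)) = -48*(1 + √(4 + (-48)²)) + (2103 + (-17 + 19)) = -48*(1 + √(4 + 2304)) + (2103 + 2) = -48*(1 + √2308) + 2105 = -48*(1 + 2*√577) + 2105 = (-48 - 96*√577) + 2105 = 2057 - 96*√577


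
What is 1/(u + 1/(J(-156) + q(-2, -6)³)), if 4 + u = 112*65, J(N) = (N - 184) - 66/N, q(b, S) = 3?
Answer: 8127/59132026 ≈ 0.00013744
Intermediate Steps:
J(N) = -184 + N - 66/N (J(N) = (-184 + N) - 66/N = -184 + N - 66/N)
u = 7276 (u = -4 + 112*65 = -4 + 7280 = 7276)
1/(u + 1/(J(-156) + q(-2, -6)³)) = 1/(7276 + 1/((-184 - 156 - 66/(-156)) + 3³)) = 1/(7276 + 1/((-184 - 156 - 66*(-1/156)) + 27)) = 1/(7276 + 1/((-184 - 156 + 11/26) + 27)) = 1/(7276 + 1/(-8829/26 + 27)) = 1/(7276 + 1/(-8127/26)) = 1/(7276 - 26/8127) = 1/(59132026/8127) = 8127/59132026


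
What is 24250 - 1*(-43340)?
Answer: 67590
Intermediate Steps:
24250 - 1*(-43340) = 24250 + 43340 = 67590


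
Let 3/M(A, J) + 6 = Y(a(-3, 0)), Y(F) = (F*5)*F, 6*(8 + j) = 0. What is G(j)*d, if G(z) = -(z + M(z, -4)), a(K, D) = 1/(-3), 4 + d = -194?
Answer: -82962/49 ≈ -1693.1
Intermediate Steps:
j = -8 (j = -8 + (⅙)*0 = -8 + 0 = -8)
d = -198 (d = -4 - 194 = -198)
a(K, D) = -⅓
Y(F) = 5*F² (Y(F) = (5*F)*F = 5*F²)
M(A, J) = -27/49 (M(A, J) = 3/(-6 + 5*(-⅓)²) = 3/(-6 + 5*(⅑)) = 3/(-6 + 5/9) = 3/(-49/9) = 3*(-9/49) = -27/49)
G(z) = 27/49 - z (G(z) = -(z - 27/49) = -(-27/49 + z) = 27/49 - z)
G(j)*d = (27/49 - 1*(-8))*(-198) = (27/49 + 8)*(-198) = (419/49)*(-198) = -82962/49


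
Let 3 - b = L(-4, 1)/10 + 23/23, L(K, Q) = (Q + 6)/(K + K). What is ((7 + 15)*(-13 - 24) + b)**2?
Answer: 4218892209/6400 ≈ 6.5920e+5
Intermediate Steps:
L(K, Q) = (6 + Q)/(2*K) (L(K, Q) = (6 + Q)/((2*K)) = (6 + Q)*(1/(2*K)) = (6 + Q)/(2*K))
b = 167/80 (b = 3 - (((1/2)*(6 + 1)/(-4))/10 + 23/23) = 3 - (((1/2)*(-1/4)*7)*(1/10) + 23*(1/23)) = 3 - (-7/8*1/10 + 1) = 3 - (-7/80 + 1) = 3 - 1*73/80 = 3 - 73/80 = 167/80 ≈ 2.0875)
((7 + 15)*(-13 - 24) + b)**2 = ((7 + 15)*(-13 - 24) + 167/80)**2 = (22*(-37) + 167/80)**2 = (-814 + 167/80)**2 = (-64953/80)**2 = 4218892209/6400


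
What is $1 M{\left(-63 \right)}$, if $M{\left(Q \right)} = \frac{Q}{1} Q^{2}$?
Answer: $-250047$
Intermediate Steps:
$M{\left(Q \right)} = Q^{3}$ ($M{\left(Q \right)} = Q 1 Q^{2} = Q Q^{2} = Q^{3}$)
$1 M{\left(-63 \right)} = 1 \left(-63\right)^{3} = 1 \left(-250047\right) = -250047$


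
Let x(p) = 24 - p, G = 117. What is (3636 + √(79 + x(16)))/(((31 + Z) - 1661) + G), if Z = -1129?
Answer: -1818/1321 - √87/2642 ≈ -1.3798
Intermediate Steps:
(3636 + √(79 + x(16)))/(((31 + Z) - 1661) + G) = (3636 + √(79 + (24 - 1*16)))/(((31 - 1129) - 1661) + 117) = (3636 + √(79 + (24 - 16)))/((-1098 - 1661) + 117) = (3636 + √(79 + 8))/(-2759 + 117) = (3636 + √87)/(-2642) = (3636 + √87)*(-1/2642) = -1818/1321 - √87/2642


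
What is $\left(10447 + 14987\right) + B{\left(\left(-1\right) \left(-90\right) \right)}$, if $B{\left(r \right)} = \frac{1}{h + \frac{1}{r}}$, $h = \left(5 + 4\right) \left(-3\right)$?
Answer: $\frac{61779096}{2429} \approx 25434.0$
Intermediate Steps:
$h = -27$ ($h = 9 \left(-3\right) = -27$)
$B{\left(r \right)} = \frac{1}{-27 + \frac{1}{r}}$
$\left(10447 + 14987\right) + B{\left(\left(-1\right) \left(-90\right) \right)} = \left(10447 + 14987\right) - \frac{\left(-1\right) \left(-90\right)}{-1 + 27 \left(\left(-1\right) \left(-90\right)\right)} = 25434 - \frac{90}{-1 + 27 \cdot 90} = 25434 - \frac{90}{-1 + 2430} = 25434 - \frac{90}{2429} = \frac{61779096}{2429}$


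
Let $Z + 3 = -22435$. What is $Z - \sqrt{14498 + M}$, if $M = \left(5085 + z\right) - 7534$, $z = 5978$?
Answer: $-22438 - 3 \sqrt{2003} \approx -22572.0$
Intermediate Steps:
$Z = -22438$ ($Z = -3 - 22435 = -22438$)
$M = 3529$ ($M = \left(5085 + 5978\right) - 7534 = 11063 - 7534 = 3529$)
$Z - \sqrt{14498 + M} = -22438 - \sqrt{14498 + 3529} = -22438 - \sqrt{18027} = -22438 - 3 \sqrt{2003}$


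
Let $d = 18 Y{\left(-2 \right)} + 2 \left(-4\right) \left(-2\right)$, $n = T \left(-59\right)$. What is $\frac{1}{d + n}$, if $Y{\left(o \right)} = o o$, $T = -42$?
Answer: $\frac{1}{2566} \approx 0.00038971$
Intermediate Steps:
$n = 2478$ ($n = \left(-42\right) \left(-59\right) = 2478$)
$Y{\left(o \right)} = o^{2}$
$d = 88$ ($d = 18 \left(-2\right)^{2} + 2 \left(-4\right) \left(-2\right) = 18 \cdot 4 - -16 = 72 + 16 = 88$)
$\frac{1}{d + n} = \frac{1}{88 + 2478} = \frac{1}{2566}$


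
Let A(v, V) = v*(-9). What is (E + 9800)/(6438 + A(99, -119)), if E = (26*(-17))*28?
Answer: -2576/5547 ≈ -0.46440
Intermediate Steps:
A(v, V) = -9*v
E = -12376 (E = -442*28 = -12376)
(E + 9800)/(6438 + A(99, -119)) = (-12376 + 9800)/(6438 - 9*99) = -2576/(6438 - 891) = -2576/5547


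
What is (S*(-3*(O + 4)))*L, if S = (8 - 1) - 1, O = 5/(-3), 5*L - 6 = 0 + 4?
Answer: -84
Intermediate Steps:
L = 2 (L = 6/5 + (0 + 4)/5 = 6/5 + (1/5)*4 = 6/5 + 4/5 = 2)
O = -5/3 (O = 5*(-1/3) = -5/3 ≈ -1.6667)
S = 6 (S = 7 - 1 = 6)
(S*(-3*(O + 4)))*L = (6*(-3*(-5/3 + 4)))*2 = (6*(-3*7/3))*2 = (6*(-7))*2 = -42*2 = -84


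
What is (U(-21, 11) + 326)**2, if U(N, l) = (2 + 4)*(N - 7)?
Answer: 24964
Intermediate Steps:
U(N, l) = -42 + 6*N (U(N, l) = 6*(-7 + N) = -42 + 6*N)
(U(-21, 11) + 326)**2 = ((-42 + 6*(-21)) + 326)**2 = ((-42 - 126) + 326)**2 = (-168 + 326)**2 = 158**2 = 24964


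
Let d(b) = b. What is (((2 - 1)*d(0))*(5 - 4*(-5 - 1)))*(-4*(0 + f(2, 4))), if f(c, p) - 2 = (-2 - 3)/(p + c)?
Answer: 0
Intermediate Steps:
f(c, p) = 2 - 5/(c + p) (f(c, p) = 2 + (-2 - 3)/(p + c) = 2 - 5/(c + p))
(((2 - 1)*d(0))*(5 - 4*(-5 - 1)))*(-4*(0 + f(2, 4))) = (((2 - 1)*0)*(5 - 4*(-5 - 1)))*(-4*(0 + (-5 + 2*2 + 2*4)/(2 + 4))) = ((1*0)*(5 - 4*(-6)))*(-4*(0 + (-5 + 4 + 8)/6)) = (0*(5 + 24))*(-4*(0 + (⅙)*7)) = (0*29)*(-4*(0 + 7/6)) = 0*(-4*7/6) = 0*(-14/3) = 0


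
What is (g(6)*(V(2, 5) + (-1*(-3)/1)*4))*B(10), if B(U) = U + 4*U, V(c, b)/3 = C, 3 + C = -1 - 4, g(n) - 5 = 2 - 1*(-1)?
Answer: -4800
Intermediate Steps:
g(n) = 8 (g(n) = 5 + (2 - 1*(-1)) = 5 + (2 + 1) = 5 + 3 = 8)
C = -8 (C = -3 + (-1 - 4) = -3 - 5 = -8)
V(c, b) = -24 (V(c, b) = 3*(-8) = -24)
B(U) = 5*U
(g(6)*(V(2, 5) + (-1*(-3)/1)*4))*B(10) = (8*(-24 + (-1*(-3)/1)*4))*(5*10) = (8*(-24 + (3*1)*4))*50 = (8*(-24 + 3*4))*50 = (8*(-24 + 12))*50 = (8*(-12))*50 = -96*50 = -4800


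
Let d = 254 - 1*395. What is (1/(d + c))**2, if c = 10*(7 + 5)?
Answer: 1/441 ≈ 0.0022676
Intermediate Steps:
c = 120 (c = 10*12 = 120)
d = -141 (d = 254 - 395 = -141)
(1/(d + c))**2 = (1/(-141 + 120))**2 = (1/(-21))**2 = (-1/21)**2 = 1/441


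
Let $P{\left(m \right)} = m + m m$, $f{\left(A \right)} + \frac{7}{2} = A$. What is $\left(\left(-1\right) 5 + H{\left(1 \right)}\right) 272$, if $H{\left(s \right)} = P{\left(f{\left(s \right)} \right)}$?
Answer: $-340$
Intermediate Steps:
$f{\left(A \right)} = - \frac{7}{2} + A$
$P{\left(m \right)} = m + m^{2}$
$H{\left(s \right)} = \left(- \frac{7}{2} + s\right) \left(- \frac{5}{2} + s\right)$ ($H{\left(s \right)} = \left(- \frac{7}{2} + s\right) \left(1 + \left(- \frac{7}{2} + s\right)\right) = \left(- \frac{7}{2} + s\right) \left(- \frac{5}{2} + s\right)$)
$\left(\left(-1\right) 5 + H{\left(1 \right)}\right) 272 = \left(\left(-1\right) 5 + \left(\frac{35}{4} + 1^{2} - 6\right)\right) 272 = \left(-5 + \left(\frac{35}{4} + 1 - 6\right)\right) 272 = \left(-5 + \frac{15}{4}\right) 272 = \left(- \frac{5}{4}\right) 272 = -340$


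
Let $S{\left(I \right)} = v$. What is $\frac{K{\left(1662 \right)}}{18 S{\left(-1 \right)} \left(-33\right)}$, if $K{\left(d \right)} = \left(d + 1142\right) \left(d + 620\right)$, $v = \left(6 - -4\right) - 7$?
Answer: $- \frac{3199364}{891} \approx -3590.8$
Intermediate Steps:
$v = 3$ ($v = \left(6 + 4\right) - 7 = 10 - 7 = 3$)
$S{\left(I \right)} = 3$
$K{\left(d \right)} = \left(620 + d\right) \left(1142 + d\right)$ ($K{\left(d \right)} = \left(1142 + d\right) \left(620 + d\right) = \left(620 + d\right) \left(1142 + d\right)$)
$\frac{K{\left(1662 \right)}}{18 S{\left(-1 \right)} \left(-33\right)} = \frac{708040 + 1662^{2} + 1762 \cdot 1662}{18 \cdot 3 \left(-33\right)} = \frac{708040 + 2762244 + 2928444}{54 \left(-33\right)} = \frac{6398728}{-1782} = 6398728 \left(- \frac{1}{1782}\right) = - \frac{3199364}{891}$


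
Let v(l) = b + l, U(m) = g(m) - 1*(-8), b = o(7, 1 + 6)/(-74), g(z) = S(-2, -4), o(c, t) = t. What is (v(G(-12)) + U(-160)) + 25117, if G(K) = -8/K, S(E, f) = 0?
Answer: 5577877/222 ≈ 25126.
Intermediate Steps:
g(z) = 0
b = -7/74 (b = (1 + 6)/(-74) = 7*(-1/74) = -7/74 ≈ -0.094595)
U(m) = 8 (U(m) = 0 - 1*(-8) = 0 + 8 = 8)
v(l) = -7/74 + l
(v(G(-12)) + U(-160)) + 25117 = ((-7/74 - 8/(-12)) + 8) + 25117 = ((-7/74 - 8*(-1/12)) + 8) + 25117 = ((-7/74 + 2/3) + 8) + 25117 = (127/222 + 8) + 25117 = 1903/222 + 25117 = 5577877/222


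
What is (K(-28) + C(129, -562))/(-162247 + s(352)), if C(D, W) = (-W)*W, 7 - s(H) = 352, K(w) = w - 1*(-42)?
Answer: 157915/81296 ≈ 1.9425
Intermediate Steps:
K(w) = 42 + w (K(w) = w + 42 = 42 + w)
s(H) = -345 (s(H) = 7 - 1*352 = 7 - 352 = -345)
C(D, W) = -W**2
(K(-28) + C(129, -562))/(-162247 + s(352)) = ((42 - 28) - 1*(-562)**2)/(-162247 - 345) = (14 - 1*315844)/(-162592) = (14 - 315844)*(-1/162592) = -315830*(-1/162592) = 157915/81296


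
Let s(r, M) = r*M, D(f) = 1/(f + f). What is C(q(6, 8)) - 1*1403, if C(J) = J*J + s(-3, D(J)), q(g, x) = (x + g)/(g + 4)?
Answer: -490739/350 ≈ -1402.1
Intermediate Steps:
D(f) = 1/(2*f)
s(r, M) = M*r
q(g, x) = (g + x)/(4 + g)
C(J) = J² - 3/(2*J) (C(J) = J*J + (1/(2*J))*(-3) = J² - 3/(2*J))
C(q(6, 8)) - 1*1403 = (-3/2 + ((6 + 8)/(4 + 6))³)/(((6 + 8)/(4 + 6))) - 1*1403 = (-3/2 + (14/10)³)/((14/10)) - 1403 = (-3/2 + ((⅒)*14)³)/(((⅒)*14)) - 1403 = (-3/2 + (7/5)³)/(7/5) - 1403 = 5*(-3/2 + 343/125)/7 - 1403 = (5/7)*(311/250) - 1403 = 311/350 - 1403 = -490739/350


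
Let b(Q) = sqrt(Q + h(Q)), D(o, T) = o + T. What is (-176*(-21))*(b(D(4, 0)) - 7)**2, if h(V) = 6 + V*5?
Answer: 291984 - 51744*sqrt(30) ≈ 8570.4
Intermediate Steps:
h(V) = 6 + 5*V
D(o, T) = T + o
b(Q) = sqrt(6 + 6*Q) (b(Q) = sqrt(Q + (6 + 5*Q)) = sqrt(6 + 6*Q))
(-176*(-21))*(b(D(4, 0)) - 7)**2 = (-176*(-21))*(sqrt(6 + 6*(0 + 4)) - 7)**2 = 3696*(sqrt(6 + 6*4) - 7)**2 = 3696*(sqrt(6 + 24) - 7)**2 = 3696*(sqrt(30) - 7)**2 = 3696*(-7 + sqrt(30))**2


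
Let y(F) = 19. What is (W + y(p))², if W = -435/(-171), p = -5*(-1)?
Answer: 1507984/3249 ≈ 464.14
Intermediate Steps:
p = 5
W = 145/57 (W = -435*(-1/171) = 145/57 ≈ 2.5439)
(W + y(p))² = (145/57 + 19)² = (1228/57)² = 1507984/3249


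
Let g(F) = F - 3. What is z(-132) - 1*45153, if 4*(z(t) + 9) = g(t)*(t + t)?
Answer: -36252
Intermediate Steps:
g(F) = -3 + F
z(t) = -9 + t*(-3 + t)/2 (z(t) = -9 + ((-3 + t)*(t + t))/4 = -9 + ((-3 + t)*(2*t))/4 = -9 + (2*t*(-3 + t))/4 = -9 + t*(-3 + t)/2)
z(-132) - 1*45153 = (-9 + (½)*(-132)*(-3 - 132)) - 1*45153 = (-9 + (½)*(-132)*(-135)) - 45153 = (-9 + 8910) - 45153 = 8901 - 45153 = -36252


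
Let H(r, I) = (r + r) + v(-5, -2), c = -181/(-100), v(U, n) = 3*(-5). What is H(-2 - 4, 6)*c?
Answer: -4887/100 ≈ -48.870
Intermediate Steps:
v(U, n) = -15
c = 181/100 (c = -181*(-1/100) = 181/100 ≈ 1.8100)
H(r, I) = -15 + 2*r (H(r, I) = (r + r) - 15 = 2*r - 15 = -15 + 2*r)
H(-2 - 4, 6)*c = (-15 + 2*(-2 - 4))*(181/100) = (-15 + 2*(-6))*(181/100) = (-15 - 12)*(181/100) = -27*181/100 = -4887/100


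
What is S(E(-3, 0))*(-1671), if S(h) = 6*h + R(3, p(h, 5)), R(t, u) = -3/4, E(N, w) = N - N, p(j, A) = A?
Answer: 5013/4 ≈ 1253.3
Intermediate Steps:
E(N, w) = 0
R(t, u) = -¾ (R(t, u) = -3*¼ = -¾)
S(h) = -¾ + 6*h (S(h) = 6*h - ¾ = -¾ + 6*h)
S(E(-3, 0))*(-1671) = (-¾ + 6*0)*(-1671) = (-¾ + 0)*(-1671) = -¾*(-1671) = 5013/4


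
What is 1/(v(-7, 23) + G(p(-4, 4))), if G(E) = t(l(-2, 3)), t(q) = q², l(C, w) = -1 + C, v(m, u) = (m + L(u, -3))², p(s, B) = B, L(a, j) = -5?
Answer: 1/153 ≈ 0.0065359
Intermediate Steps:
v(m, u) = (-5 + m)² (v(m, u) = (m - 5)² = (-5 + m)²)
G(E) = 9 (G(E) = (-1 - 2)² = (-3)² = 9)
1/(v(-7, 23) + G(p(-4, 4))) = 1/((-5 - 7)² + 9) = 1/((-12)² + 9) = 1/(144 + 9) = 1/153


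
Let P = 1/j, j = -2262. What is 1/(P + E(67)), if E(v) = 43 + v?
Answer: 2262/248819 ≈ 0.0090909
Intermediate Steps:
P = -1/2262 (P = 1/(-2262) = -1/2262 ≈ -0.00044209)
1/(P + E(67)) = 1/(-1/2262 + (43 + 67)) = 1/(-1/2262 + 110) = 1/(248819/2262) = 2262/248819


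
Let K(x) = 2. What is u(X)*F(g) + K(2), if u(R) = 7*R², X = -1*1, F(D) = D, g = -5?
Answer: -33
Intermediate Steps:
X = -1
u(X)*F(g) + K(2) = (7*(-1)²)*(-5) + 2 = (7*1)*(-5) + 2 = 7*(-5) + 2 = -35 + 2 = -33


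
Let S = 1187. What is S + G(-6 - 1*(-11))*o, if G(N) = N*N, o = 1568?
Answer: 40387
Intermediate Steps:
G(N) = N²
S + G(-6 - 1*(-11))*o = 1187 + (-6 - 1*(-11))²*1568 = 1187 + (-6 + 11)²*1568 = 1187 + 5²*1568 = 1187 + 25*1568 = 1187 + 39200 = 40387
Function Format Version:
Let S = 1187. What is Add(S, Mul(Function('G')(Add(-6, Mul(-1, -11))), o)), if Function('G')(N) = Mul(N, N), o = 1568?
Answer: 40387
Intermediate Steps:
Function('G')(N) = Pow(N, 2)
Add(S, Mul(Function('G')(Add(-6, Mul(-1, -11))), o)) = Add(1187, Mul(Pow(Add(-6, Mul(-1, -11)), 2), 1568)) = Add(1187, Mul(Pow(Add(-6, 11), 2), 1568)) = Add(1187, Mul(Pow(5, 2), 1568)) = Add(1187, Mul(25, 1568)) = Add(1187, 39200) = 40387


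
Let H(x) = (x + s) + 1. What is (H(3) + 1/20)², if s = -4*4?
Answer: 57121/400 ≈ 142.80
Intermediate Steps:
s = -16
H(x) = -15 + x (H(x) = (x - 16) + 1 = (-16 + x) + 1 = -15 + x)
(H(3) + 1/20)² = ((-15 + 3) + 1/20)² = (-12 + 1/20)² = (-239/20)² = 57121/400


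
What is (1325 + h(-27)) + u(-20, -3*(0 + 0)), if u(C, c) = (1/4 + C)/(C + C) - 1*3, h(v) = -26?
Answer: 207439/160 ≈ 1296.5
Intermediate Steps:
u(C, c) = -3 + (1/4 + C)/(2*C) (u(C, c) = (1/4 + C)/((2*C)) - 3 = (1/4 + C)*(1/(2*C)) - 3 = (1/4 + C)/(2*C) - 3 = -3 + (1/4 + C)/(2*C))
(1325 + h(-27)) + u(-20, -3*(0 + 0)) = (1325 - 26) + (1/8)*(1 - 20*(-20))/(-20) = 1299 + (1/8)*(-1/20)*(1 + 400) = 1299 + (1/8)*(-1/20)*401 = 1299 - 401/160 = 207439/160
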